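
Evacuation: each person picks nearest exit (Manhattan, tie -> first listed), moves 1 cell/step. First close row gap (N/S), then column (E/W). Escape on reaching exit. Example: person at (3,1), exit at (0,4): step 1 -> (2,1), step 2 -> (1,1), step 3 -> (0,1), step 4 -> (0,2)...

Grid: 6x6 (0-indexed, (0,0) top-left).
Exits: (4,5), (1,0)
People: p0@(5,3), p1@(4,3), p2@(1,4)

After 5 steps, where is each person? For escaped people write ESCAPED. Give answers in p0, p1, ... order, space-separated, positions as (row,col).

Step 1: p0:(5,3)->(4,3) | p1:(4,3)->(4,4) | p2:(1,4)->(2,4)
Step 2: p0:(4,3)->(4,4) | p1:(4,4)->(4,5)->EXIT | p2:(2,4)->(3,4)
Step 3: p0:(4,4)->(4,5)->EXIT | p1:escaped | p2:(3,4)->(4,4)
Step 4: p0:escaped | p1:escaped | p2:(4,4)->(4,5)->EXIT

ESCAPED ESCAPED ESCAPED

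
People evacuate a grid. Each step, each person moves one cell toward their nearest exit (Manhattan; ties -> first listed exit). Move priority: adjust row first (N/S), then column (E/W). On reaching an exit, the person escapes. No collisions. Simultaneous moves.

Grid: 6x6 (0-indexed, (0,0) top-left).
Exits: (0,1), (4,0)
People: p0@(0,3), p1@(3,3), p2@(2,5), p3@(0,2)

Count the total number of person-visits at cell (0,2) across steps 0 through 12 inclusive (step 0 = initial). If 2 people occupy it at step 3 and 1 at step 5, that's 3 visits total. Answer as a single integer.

Answer: 3

Derivation:
Step 0: p0@(0,3) p1@(3,3) p2@(2,5) p3@(0,2) -> at (0,2): 1 [p3], cum=1
Step 1: p0@(0,2) p1@(4,3) p2@(1,5) p3@ESC -> at (0,2): 1 [p0], cum=2
Step 2: p0@ESC p1@(4,2) p2@(0,5) p3@ESC -> at (0,2): 0 [-], cum=2
Step 3: p0@ESC p1@(4,1) p2@(0,4) p3@ESC -> at (0,2): 0 [-], cum=2
Step 4: p0@ESC p1@ESC p2@(0,3) p3@ESC -> at (0,2): 0 [-], cum=2
Step 5: p0@ESC p1@ESC p2@(0,2) p3@ESC -> at (0,2): 1 [p2], cum=3
Step 6: p0@ESC p1@ESC p2@ESC p3@ESC -> at (0,2): 0 [-], cum=3
Total visits = 3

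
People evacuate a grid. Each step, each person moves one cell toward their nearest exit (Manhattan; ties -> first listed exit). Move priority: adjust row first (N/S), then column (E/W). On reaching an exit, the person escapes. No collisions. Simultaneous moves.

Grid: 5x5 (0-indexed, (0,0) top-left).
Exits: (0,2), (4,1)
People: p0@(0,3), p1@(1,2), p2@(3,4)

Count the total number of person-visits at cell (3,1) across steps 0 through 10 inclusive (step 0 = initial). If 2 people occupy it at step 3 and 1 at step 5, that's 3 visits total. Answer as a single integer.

Step 0: p0@(0,3) p1@(1,2) p2@(3,4) -> at (3,1): 0 [-], cum=0
Step 1: p0@ESC p1@ESC p2@(4,4) -> at (3,1): 0 [-], cum=0
Step 2: p0@ESC p1@ESC p2@(4,3) -> at (3,1): 0 [-], cum=0
Step 3: p0@ESC p1@ESC p2@(4,2) -> at (3,1): 0 [-], cum=0
Step 4: p0@ESC p1@ESC p2@ESC -> at (3,1): 0 [-], cum=0
Total visits = 0

Answer: 0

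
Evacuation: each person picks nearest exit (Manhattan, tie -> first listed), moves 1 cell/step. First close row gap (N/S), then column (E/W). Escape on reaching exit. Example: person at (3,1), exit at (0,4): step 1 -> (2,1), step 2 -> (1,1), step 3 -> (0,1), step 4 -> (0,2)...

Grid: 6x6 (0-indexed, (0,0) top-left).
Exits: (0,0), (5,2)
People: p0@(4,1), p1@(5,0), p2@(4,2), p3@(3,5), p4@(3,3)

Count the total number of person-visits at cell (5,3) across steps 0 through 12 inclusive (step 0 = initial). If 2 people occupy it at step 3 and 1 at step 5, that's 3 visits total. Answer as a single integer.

Step 0: p0@(4,1) p1@(5,0) p2@(4,2) p3@(3,5) p4@(3,3) -> at (5,3): 0 [-], cum=0
Step 1: p0@(5,1) p1@(5,1) p2@ESC p3@(4,5) p4@(4,3) -> at (5,3): 0 [-], cum=0
Step 2: p0@ESC p1@ESC p2@ESC p3@(5,5) p4@(5,3) -> at (5,3): 1 [p4], cum=1
Step 3: p0@ESC p1@ESC p2@ESC p3@(5,4) p4@ESC -> at (5,3): 0 [-], cum=1
Step 4: p0@ESC p1@ESC p2@ESC p3@(5,3) p4@ESC -> at (5,3): 1 [p3], cum=2
Step 5: p0@ESC p1@ESC p2@ESC p3@ESC p4@ESC -> at (5,3): 0 [-], cum=2
Total visits = 2

Answer: 2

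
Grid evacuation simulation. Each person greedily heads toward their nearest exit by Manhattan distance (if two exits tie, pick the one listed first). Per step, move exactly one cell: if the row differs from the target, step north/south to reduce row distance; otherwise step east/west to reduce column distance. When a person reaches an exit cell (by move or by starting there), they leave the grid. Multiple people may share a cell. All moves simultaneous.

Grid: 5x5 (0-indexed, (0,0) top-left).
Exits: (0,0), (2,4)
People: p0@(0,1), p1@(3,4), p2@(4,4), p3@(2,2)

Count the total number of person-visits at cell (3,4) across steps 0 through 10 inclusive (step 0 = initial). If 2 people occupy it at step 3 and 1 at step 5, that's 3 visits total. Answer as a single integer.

Step 0: p0@(0,1) p1@(3,4) p2@(4,4) p3@(2,2) -> at (3,4): 1 [p1], cum=1
Step 1: p0@ESC p1@ESC p2@(3,4) p3@(2,3) -> at (3,4): 1 [p2], cum=2
Step 2: p0@ESC p1@ESC p2@ESC p3@ESC -> at (3,4): 0 [-], cum=2
Total visits = 2

Answer: 2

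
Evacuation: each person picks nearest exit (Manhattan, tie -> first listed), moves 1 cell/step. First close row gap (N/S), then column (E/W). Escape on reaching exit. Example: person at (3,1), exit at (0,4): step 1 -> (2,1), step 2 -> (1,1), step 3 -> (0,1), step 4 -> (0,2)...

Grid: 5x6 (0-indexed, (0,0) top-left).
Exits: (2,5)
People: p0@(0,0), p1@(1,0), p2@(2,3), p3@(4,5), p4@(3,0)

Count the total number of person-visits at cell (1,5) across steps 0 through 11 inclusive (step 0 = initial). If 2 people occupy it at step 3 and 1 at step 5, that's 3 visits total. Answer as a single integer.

Answer: 0

Derivation:
Step 0: p0@(0,0) p1@(1,0) p2@(2,3) p3@(4,5) p4@(3,0) -> at (1,5): 0 [-], cum=0
Step 1: p0@(1,0) p1@(2,0) p2@(2,4) p3@(3,5) p4@(2,0) -> at (1,5): 0 [-], cum=0
Step 2: p0@(2,0) p1@(2,1) p2@ESC p3@ESC p4@(2,1) -> at (1,5): 0 [-], cum=0
Step 3: p0@(2,1) p1@(2,2) p2@ESC p3@ESC p4@(2,2) -> at (1,5): 0 [-], cum=0
Step 4: p0@(2,2) p1@(2,3) p2@ESC p3@ESC p4@(2,3) -> at (1,5): 0 [-], cum=0
Step 5: p0@(2,3) p1@(2,4) p2@ESC p3@ESC p4@(2,4) -> at (1,5): 0 [-], cum=0
Step 6: p0@(2,4) p1@ESC p2@ESC p3@ESC p4@ESC -> at (1,5): 0 [-], cum=0
Step 7: p0@ESC p1@ESC p2@ESC p3@ESC p4@ESC -> at (1,5): 0 [-], cum=0
Total visits = 0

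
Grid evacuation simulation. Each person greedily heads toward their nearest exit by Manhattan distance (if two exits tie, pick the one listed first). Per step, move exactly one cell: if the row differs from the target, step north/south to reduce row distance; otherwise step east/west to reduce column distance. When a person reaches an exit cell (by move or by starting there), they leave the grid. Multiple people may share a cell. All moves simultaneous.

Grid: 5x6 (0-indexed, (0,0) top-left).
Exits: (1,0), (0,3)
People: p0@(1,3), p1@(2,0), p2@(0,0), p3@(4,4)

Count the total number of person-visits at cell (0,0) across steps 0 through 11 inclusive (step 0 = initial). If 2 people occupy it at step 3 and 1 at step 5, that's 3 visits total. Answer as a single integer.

Answer: 1

Derivation:
Step 0: p0@(1,3) p1@(2,0) p2@(0,0) p3@(4,4) -> at (0,0): 1 [p2], cum=1
Step 1: p0@ESC p1@ESC p2@ESC p3@(3,4) -> at (0,0): 0 [-], cum=1
Step 2: p0@ESC p1@ESC p2@ESC p3@(2,4) -> at (0,0): 0 [-], cum=1
Step 3: p0@ESC p1@ESC p2@ESC p3@(1,4) -> at (0,0): 0 [-], cum=1
Step 4: p0@ESC p1@ESC p2@ESC p3@(0,4) -> at (0,0): 0 [-], cum=1
Step 5: p0@ESC p1@ESC p2@ESC p3@ESC -> at (0,0): 0 [-], cum=1
Total visits = 1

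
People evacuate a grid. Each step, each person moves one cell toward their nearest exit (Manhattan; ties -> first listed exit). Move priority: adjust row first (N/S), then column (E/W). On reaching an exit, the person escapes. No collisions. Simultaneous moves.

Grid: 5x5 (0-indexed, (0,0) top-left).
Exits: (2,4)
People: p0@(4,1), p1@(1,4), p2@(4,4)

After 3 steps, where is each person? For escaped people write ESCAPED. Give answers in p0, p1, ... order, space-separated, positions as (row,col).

Step 1: p0:(4,1)->(3,1) | p1:(1,4)->(2,4)->EXIT | p2:(4,4)->(3,4)
Step 2: p0:(3,1)->(2,1) | p1:escaped | p2:(3,4)->(2,4)->EXIT
Step 3: p0:(2,1)->(2,2) | p1:escaped | p2:escaped

(2,2) ESCAPED ESCAPED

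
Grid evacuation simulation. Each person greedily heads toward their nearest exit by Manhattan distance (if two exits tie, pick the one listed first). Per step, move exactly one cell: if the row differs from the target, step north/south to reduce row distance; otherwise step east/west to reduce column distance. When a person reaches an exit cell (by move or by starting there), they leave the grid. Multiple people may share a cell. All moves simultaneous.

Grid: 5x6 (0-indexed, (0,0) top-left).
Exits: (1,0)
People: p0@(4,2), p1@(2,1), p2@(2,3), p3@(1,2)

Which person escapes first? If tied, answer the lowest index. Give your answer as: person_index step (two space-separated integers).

Answer: 1 2

Derivation:
Step 1: p0:(4,2)->(3,2) | p1:(2,1)->(1,1) | p2:(2,3)->(1,3) | p3:(1,2)->(1,1)
Step 2: p0:(3,2)->(2,2) | p1:(1,1)->(1,0)->EXIT | p2:(1,3)->(1,2) | p3:(1,1)->(1,0)->EXIT
Step 3: p0:(2,2)->(1,2) | p1:escaped | p2:(1,2)->(1,1) | p3:escaped
Step 4: p0:(1,2)->(1,1) | p1:escaped | p2:(1,1)->(1,0)->EXIT | p3:escaped
Step 5: p0:(1,1)->(1,0)->EXIT | p1:escaped | p2:escaped | p3:escaped
Exit steps: [5, 2, 4, 2]
First to escape: p1 at step 2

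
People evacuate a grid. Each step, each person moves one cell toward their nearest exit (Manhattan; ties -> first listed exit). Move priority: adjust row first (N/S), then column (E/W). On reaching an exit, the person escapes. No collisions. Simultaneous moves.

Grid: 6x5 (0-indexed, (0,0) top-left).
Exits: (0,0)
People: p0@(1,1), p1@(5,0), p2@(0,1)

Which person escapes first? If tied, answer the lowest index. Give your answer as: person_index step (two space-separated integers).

Answer: 2 1

Derivation:
Step 1: p0:(1,1)->(0,1) | p1:(5,0)->(4,0) | p2:(0,1)->(0,0)->EXIT
Step 2: p0:(0,1)->(0,0)->EXIT | p1:(4,0)->(3,0) | p2:escaped
Step 3: p0:escaped | p1:(3,0)->(2,0) | p2:escaped
Step 4: p0:escaped | p1:(2,0)->(1,0) | p2:escaped
Step 5: p0:escaped | p1:(1,0)->(0,0)->EXIT | p2:escaped
Exit steps: [2, 5, 1]
First to escape: p2 at step 1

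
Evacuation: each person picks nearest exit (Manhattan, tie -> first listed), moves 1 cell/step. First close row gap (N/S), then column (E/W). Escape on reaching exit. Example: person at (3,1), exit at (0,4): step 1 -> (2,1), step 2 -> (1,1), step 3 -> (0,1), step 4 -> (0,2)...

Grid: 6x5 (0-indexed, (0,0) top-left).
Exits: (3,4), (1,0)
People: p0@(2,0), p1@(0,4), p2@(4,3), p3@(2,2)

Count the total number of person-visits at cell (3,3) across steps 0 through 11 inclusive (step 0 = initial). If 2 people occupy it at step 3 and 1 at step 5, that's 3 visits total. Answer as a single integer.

Answer: 2

Derivation:
Step 0: p0@(2,0) p1@(0,4) p2@(4,3) p3@(2,2) -> at (3,3): 0 [-], cum=0
Step 1: p0@ESC p1@(1,4) p2@(3,3) p3@(3,2) -> at (3,3): 1 [p2], cum=1
Step 2: p0@ESC p1@(2,4) p2@ESC p3@(3,3) -> at (3,3): 1 [p3], cum=2
Step 3: p0@ESC p1@ESC p2@ESC p3@ESC -> at (3,3): 0 [-], cum=2
Total visits = 2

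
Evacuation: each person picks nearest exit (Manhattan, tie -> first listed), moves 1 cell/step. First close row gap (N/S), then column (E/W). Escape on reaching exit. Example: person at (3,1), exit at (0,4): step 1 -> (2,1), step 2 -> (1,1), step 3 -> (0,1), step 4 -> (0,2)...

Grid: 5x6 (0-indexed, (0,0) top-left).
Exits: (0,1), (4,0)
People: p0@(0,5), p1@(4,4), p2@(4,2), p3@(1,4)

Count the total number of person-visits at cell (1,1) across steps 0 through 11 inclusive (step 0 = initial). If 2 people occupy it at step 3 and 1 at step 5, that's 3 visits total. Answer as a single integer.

Answer: 0

Derivation:
Step 0: p0@(0,5) p1@(4,4) p2@(4,2) p3@(1,4) -> at (1,1): 0 [-], cum=0
Step 1: p0@(0,4) p1@(4,3) p2@(4,1) p3@(0,4) -> at (1,1): 0 [-], cum=0
Step 2: p0@(0,3) p1@(4,2) p2@ESC p3@(0,3) -> at (1,1): 0 [-], cum=0
Step 3: p0@(0,2) p1@(4,1) p2@ESC p3@(0,2) -> at (1,1): 0 [-], cum=0
Step 4: p0@ESC p1@ESC p2@ESC p3@ESC -> at (1,1): 0 [-], cum=0
Total visits = 0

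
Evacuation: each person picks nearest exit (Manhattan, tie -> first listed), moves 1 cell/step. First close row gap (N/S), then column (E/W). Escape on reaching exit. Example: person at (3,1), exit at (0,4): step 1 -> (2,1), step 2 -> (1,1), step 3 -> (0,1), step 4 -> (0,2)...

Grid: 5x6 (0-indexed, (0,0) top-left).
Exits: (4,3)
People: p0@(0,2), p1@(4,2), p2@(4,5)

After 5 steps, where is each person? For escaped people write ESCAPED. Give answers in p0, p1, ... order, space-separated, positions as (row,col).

Step 1: p0:(0,2)->(1,2) | p1:(4,2)->(4,3)->EXIT | p2:(4,5)->(4,4)
Step 2: p0:(1,2)->(2,2) | p1:escaped | p2:(4,4)->(4,3)->EXIT
Step 3: p0:(2,2)->(3,2) | p1:escaped | p2:escaped
Step 4: p0:(3,2)->(4,2) | p1:escaped | p2:escaped
Step 5: p0:(4,2)->(4,3)->EXIT | p1:escaped | p2:escaped

ESCAPED ESCAPED ESCAPED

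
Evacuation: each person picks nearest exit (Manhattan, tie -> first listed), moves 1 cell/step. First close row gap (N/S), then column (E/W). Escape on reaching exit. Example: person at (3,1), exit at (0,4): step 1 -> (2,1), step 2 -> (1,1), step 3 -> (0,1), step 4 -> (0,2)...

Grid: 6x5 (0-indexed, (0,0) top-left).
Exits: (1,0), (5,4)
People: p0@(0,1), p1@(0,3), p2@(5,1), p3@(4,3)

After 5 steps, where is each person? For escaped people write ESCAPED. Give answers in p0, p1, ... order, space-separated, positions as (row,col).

Step 1: p0:(0,1)->(1,1) | p1:(0,3)->(1,3) | p2:(5,1)->(5,2) | p3:(4,3)->(5,3)
Step 2: p0:(1,1)->(1,0)->EXIT | p1:(1,3)->(1,2) | p2:(5,2)->(5,3) | p3:(5,3)->(5,4)->EXIT
Step 3: p0:escaped | p1:(1,2)->(1,1) | p2:(5,3)->(5,4)->EXIT | p3:escaped
Step 4: p0:escaped | p1:(1,1)->(1,0)->EXIT | p2:escaped | p3:escaped

ESCAPED ESCAPED ESCAPED ESCAPED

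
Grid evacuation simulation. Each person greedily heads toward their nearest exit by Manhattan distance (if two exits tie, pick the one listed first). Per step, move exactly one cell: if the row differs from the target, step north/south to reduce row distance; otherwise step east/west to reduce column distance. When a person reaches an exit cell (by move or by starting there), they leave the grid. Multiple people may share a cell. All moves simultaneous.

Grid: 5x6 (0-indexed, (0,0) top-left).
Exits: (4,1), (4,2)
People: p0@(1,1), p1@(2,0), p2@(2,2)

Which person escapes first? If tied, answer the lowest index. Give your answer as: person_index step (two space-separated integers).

Answer: 2 2

Derivation:
Step 1: p0:(1,1)->(2,1) | p1:(2,0)->(3,0) | p2:(2,2)->(3,2)
Step 2: p0:(2,1)->(3,1) | p1:(3,0)->(4,0) | p2:(3,2)->(4,2)->EXIT
Step 3: p0:(3,1)->(4,1)->EXIT | p1:(4,0)->(4,1)->EXIT | p2:escaped
Exit steps: [3, 3, 2]
First to escape: p2 at step 2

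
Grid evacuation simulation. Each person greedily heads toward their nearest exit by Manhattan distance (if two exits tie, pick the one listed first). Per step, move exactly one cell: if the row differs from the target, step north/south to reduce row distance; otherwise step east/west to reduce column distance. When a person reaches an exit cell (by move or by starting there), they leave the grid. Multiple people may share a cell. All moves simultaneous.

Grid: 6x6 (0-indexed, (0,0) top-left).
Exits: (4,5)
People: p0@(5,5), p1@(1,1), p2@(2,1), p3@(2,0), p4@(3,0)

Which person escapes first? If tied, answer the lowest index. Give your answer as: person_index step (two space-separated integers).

Answer: 0 1

Derivation:
Step 1: p0:(5,5)->(4,5)->EXIT | p1:(1,1)->(2,1) | p2:(2,1)->(3,1) | p3:(2,0)->(3,0) | p4:(3,0)->(4,0)
Step 2: p0:escaped | p1:(2,1)->(3,1) | p2:(3,1)->(4,1) | p3:(3,0)->(4,0) | p4:(4,0)->(4,1)
Step 3: p0:escaped | p1:(3,1)->(4,1) | p2:(4,1)->(4,2) | p3:(4,0)->(4,1) | p4:(4,1)->(4,2)
Step 4: p0:escaped | p1:(4,1)->(4,2) | p2:(4,2)->(4,3) | p3:(4,1)->(4,2) | p4:(4,2)->(4,3)
Step 5: p0:escaped | p1:(4,2)->(4,3) | p2:(4,3)->(4,4) | p3:(4,2)->(4,3) | p4:(4,3)->(4,4)
Step 6: p0:escaped | p1:(4,3)->(4,4) | p2:(4,4)->(4,5)->EXIT | p3:(4,3)->(4,4) | p4:(4,4)->(4,5)->EXIT
Step 7: p0:escaped | p1:(4,4)->(4,5)->EXIT | p2:escaped | p3:(4,4)->(4,5)->EXIT | p4:escaped
Exit steps: [1, 7, 6, 7, 6]
First to escape: p0 at step 1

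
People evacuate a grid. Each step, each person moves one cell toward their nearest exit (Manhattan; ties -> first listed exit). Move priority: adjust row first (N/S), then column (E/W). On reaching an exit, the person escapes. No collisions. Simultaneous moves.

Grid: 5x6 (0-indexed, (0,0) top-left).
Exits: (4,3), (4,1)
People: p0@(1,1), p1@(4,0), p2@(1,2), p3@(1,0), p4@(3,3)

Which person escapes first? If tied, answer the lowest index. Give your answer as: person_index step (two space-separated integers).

Answer: 1 1

Derivation:
Step 1: p0:(1,1)->(2,1) | p1:(4,0)->(4,1)->EXIT | p2:(1,2)->(2,2) | p3:(1,0)->(2,0) | p4:(3,3)->(4,3)->EXIT
Step 2: p0:(2,1)->(3,1) | p1:escaped | p2:(2,2)->(3,2) | p3:(2,0)->(3,0) | p4:escaped
Step 3: p0:(3,1)->(4,1)->EXIT | p1:escaped | p2:(3,2)->(4,2) | p3:(3,0)->(4,0) | p4:escaped
Step 4: p0:escaped | p1:escaped | p2:(4,2)->(4,3)->EXIT | p3:(4,0)->(4,1)->EXIT | p4:escaped
Exit steps: [3, 1, 4, 4, 1]
First to escape: p1 at step 1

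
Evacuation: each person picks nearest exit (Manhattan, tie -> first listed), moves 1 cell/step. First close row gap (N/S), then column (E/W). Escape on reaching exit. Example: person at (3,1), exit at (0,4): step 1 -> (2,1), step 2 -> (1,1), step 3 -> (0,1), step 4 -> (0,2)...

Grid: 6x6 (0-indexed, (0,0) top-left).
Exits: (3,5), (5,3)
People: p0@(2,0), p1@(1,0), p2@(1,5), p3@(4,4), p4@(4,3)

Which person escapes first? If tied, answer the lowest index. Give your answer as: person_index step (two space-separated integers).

Step 1: p0:(2,0)->(3,0) | p1:(1,0)->(2,0) | p2:(1,5)->(2,5) | p3:(4,4)->(3,4) | p4:(4,3)->(5,3)->EXIT
Step 2: p0:(3,0)->(3,1) | p1:(2,0)->(3,0) | p2:(2,5)->(3,5)->EXIT | p3:(3,4)->(3,5)->EXIT | p4:escaped
Step 3: p0:(3,1)->(3,2) | p1:(3,0)->(3,1) | p2:escaped | p3:escaped | p4:escaped
Step 4: p0:(3,2)->(3,3) | p1:(3,1)->(3,2) | p2:escaped | p3:escaped | p4:escaped
Step 5: p0:(3,3)->(3,4) | p1:(3,2)->(3,3) | p2:escaped | p3:escaped | p4:escaped
Step 6: p0:(3,4)->(3,5)->EXIT | p1:(3,3)->(3,4) | p2:escaped | p3:escaped | p4:escaped
Step 7: p0:escaped | p1:(3,4)->(3,5)->EXIT | p2:escaped | p3:escaped | p4:escaped
Exit steps: [6, 7, 2, 2, 1]
First to escape: p4 at step 1

Answer: 4 1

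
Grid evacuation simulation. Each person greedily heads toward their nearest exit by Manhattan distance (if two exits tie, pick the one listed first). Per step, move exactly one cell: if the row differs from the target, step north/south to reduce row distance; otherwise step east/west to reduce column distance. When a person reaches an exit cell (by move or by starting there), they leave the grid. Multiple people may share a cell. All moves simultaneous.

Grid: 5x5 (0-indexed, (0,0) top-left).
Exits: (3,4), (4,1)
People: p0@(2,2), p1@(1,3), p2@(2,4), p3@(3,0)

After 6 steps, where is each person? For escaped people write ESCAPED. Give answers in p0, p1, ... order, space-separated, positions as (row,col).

Step 1: p0:(2,2)->(3,2) | p1:(1,3)->(2,3) | p2:(2,4)->(3,4)->EXIT | p3:(3,0)->(4,0)
Step 2: p0:(3,2)->(3,3) | p1:(2,3)->(3,3) | p2:escaped | p3:(4,0)->(4,1)->EXIT
Step 3: p0:(3,3)->(3,4)->EXIT | p1:(3,3)->(3,4)->EXIT | p2:escaped | p3:escaped

ESCAPED ESCAPED ESCAPED ESCAPED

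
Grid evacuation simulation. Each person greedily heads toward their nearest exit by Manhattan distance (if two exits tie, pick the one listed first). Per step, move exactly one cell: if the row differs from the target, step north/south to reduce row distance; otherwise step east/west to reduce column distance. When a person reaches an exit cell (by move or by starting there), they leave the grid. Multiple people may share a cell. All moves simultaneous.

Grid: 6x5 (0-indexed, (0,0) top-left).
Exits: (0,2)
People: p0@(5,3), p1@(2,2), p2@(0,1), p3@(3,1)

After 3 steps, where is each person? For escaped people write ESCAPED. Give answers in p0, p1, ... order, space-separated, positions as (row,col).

Step 1: p0:(5,3)->(4,3) | p1:(2,2)->(1,2) | p2:(0,1)->(0,2)->EXIT | p3:(3,1)->(2,1)
Step 2: p0:(4,3)->(3,3) | p1:(1,2)->(0,2)->EXIT | p2:escaped | p3:(2,1)->(1,1)
Step 3: p0:(3,3)->(2,3) | p1:escaped | p2:escaped | p3:(1,1)->(0,1)

(2,3) ESCAPED ESCAPED (0,1)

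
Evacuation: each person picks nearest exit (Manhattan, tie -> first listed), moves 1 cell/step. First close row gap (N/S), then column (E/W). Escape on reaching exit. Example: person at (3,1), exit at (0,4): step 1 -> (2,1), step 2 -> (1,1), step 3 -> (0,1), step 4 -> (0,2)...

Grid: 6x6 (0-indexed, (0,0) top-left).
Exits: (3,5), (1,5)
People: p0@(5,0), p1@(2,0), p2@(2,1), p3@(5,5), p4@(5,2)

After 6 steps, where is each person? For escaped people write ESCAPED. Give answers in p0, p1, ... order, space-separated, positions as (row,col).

Step 1: p0:(5,0)->(4,0) | p1:(2,0)->(3,0) | p2:(2,1)->(3,1) | p3:(5,5)->(4,5) | p4:(5,2)->(4,2)
Step 2: p0:(4,0)->(3,0) | p1:(3,0)->(3,1) | p2:(3,1)->(3,2) | p3:(4,5)->(3,5)->EXIT | p4:(4,2)->(3,2)
Step 3: p0:(3,0)->(3,1) | p1:(3,1)->(3,2) | p2:(3,2)->(3,3) | p3:escaped | p4:(3,2)->(3,3)
Step 4: p0:(3,1)->(3,2) | p1:(3,2)->(3,3) | p2:(3,3)->(3,4) | p3:escaped | p4:(3,3)->(3,4)
Step 5: p0:(3,2)->(3,3) | p1:(3,3)->(3,4) | p2:(3,4)->(3,5)->EXIT | p3:escaped | p4:(3,4)->(3,5)->EXIT
Step 6: p0:(3,3)->(3,4) | p1:(3,4)->(3,5)->EXIT | p2:escaped | p3:escaped | p4:escaped

(3,4) ESCAPED ESCAPED ESCAPED ESCAPED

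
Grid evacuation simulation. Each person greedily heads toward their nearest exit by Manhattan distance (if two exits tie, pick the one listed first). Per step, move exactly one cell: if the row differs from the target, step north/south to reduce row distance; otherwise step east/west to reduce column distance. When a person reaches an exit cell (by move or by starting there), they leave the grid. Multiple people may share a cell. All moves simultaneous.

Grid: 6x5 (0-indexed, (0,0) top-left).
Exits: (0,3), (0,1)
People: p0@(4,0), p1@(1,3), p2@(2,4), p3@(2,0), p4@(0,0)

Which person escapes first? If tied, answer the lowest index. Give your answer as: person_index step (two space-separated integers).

Answer: 1 1

Derivation:
Step 1: p0:(4,0)->(3,0) | p1:(1,3)->(0,3)->EXIT | p2:(2,4)->(1,4) | p3:(2,0)->(1,0) | p4:(0,0)->(0,1)->EXIT
Step 2: p0:(3,0)->(2,0) | p1:escaped | p2:(1,4)->(0,4) | p3:(1,0)->(0,0) | p4:escaped
Step 3: p0:(2,0)->(1,0) | p1:escaped | p2:(0,4)->(0,3)->EXIT | p3:(0,0)->(0,1)->EXIT | p4:escaped
Step 4: p0:(1,0)->(0,0) | p1:escaped | p2:escaped | p3:escaped | p4:escaped
Step 5: p0:(0,0)->(0,1)->EXIT | p1:escaped | p2:escaped | p3:escaped | p4:escaped
Exit steps: [5, 1, 3, 3, 1]
First to escape: p1 at step 1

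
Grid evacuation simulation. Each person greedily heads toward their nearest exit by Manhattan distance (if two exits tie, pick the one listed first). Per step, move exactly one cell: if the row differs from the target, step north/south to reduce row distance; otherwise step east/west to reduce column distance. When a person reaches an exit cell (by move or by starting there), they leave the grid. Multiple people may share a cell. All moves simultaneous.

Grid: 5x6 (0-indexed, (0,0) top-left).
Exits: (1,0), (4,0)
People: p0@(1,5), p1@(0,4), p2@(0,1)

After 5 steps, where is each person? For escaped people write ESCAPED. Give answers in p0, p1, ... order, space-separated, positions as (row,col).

Step 1: p0:(1,5)->(1,4) | p1:(0,4)->(1,4) | p2:(0,1)->(1,1)
Step 2: p0:(1,4)->(1,3) | p1:(1,4)->(1,3) | p2:(1,1)->(1,0)->EXIT
Step 3: p0:(1,3)->(1,2) | p1:(1,3)->(1,2) | p2:escaped
Step 4: p0:(1,2)->(1,1) | p1:(1,2)->(1,1) | p2:escaped
Step 5: p0:(1,1)->(1,0)->EXIT | p1:(1,1)->(1,0)->EXIT | p2:escaped

ESCAPED ESCAPED ESCAPED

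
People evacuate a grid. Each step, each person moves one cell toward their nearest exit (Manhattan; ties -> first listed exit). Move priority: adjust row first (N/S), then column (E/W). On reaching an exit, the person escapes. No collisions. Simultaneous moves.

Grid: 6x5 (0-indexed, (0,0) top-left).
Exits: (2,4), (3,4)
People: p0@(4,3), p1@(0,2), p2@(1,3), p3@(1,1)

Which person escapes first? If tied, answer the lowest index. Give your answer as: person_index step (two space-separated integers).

Answer: 0 2

Derivation:
Step 1: p0:(4,3)->(3,3) | p1:(0,2)->(1,2) | p2:(1,3)->(2,3) | p3:(1,1)->(2,1)
Step 2: p0:(3,3)->(3,4)->EXIT | p1:(1,2)->(2,2) | p2:(2,3)->(2,4)->EXIT | p3:(2,1)->(2,2)
Step 3: p0:escaped | p1:(2,2)->(2,3) | p2:escaped | p3:(2,2)->(2,3)
Step 4: p0:escaped | p1:(2,3)->(2,4)->EXIT | p2:escaped | p3:(2,3)->(2,4)->EXIT
Exit steps: [2, 4, 2, 4]
First to escape: p0 at step 2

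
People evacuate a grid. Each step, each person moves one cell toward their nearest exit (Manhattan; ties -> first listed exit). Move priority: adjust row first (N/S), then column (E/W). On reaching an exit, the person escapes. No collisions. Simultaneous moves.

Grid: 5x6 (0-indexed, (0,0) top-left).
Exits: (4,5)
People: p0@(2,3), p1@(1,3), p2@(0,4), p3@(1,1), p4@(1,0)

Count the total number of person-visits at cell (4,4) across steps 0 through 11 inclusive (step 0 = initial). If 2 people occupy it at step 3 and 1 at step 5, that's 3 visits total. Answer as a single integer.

Step 0: p0@(2,3) p1@(1,3) p2@(0,4) p3@(1,1) p4@(1,0) -> at (4,4): 0 [-], cum=0
Step 1: p0@(3,3) p1@(2,3) p2@(1,4) p3@(2,1) p4@(2,0) -> at (4,4): 0 [-], cum=0
Step 2: p0@(4,3) p1@(3,3) p2@(2,4) p3@(3,1) p4@(3,0) -> at (4,4): 0 [-], cum=0
Step 3: p0@(4,4) p1@(4,3) p2@(3,4) p3@(4,1) p4@(4,0) -> at (4,4): 1 [p0], cum=1
Step 4: p0@ESC p1@(4,4) p2@(4,4) p3@(4,2) p4@(4,1) -> at (4,4): 2 [p1,p2], cum=3
Step 5: p0@ESC p1@ESC p2@ESC p3@(4,3) p4@(4,2) -> at (4,4): 0 [-], cum=3
Step 6: p0@ESC p1@ESC p2@ESC p3@(4,4) p4@(4,3) -> at (4,4): 1 [p3], cum=4
Step 7: p0@ESC p1@ESC p2@ESC p3@ESC p4@(4,4) -> at (4,4): 1 [p4], cum=5
Step 8: p0@ESC p1@ESC p2@ESC p3@ESC p4@ESC -> at (4,4): 0 [-], cum=5
Total visits = 5

Answer: 5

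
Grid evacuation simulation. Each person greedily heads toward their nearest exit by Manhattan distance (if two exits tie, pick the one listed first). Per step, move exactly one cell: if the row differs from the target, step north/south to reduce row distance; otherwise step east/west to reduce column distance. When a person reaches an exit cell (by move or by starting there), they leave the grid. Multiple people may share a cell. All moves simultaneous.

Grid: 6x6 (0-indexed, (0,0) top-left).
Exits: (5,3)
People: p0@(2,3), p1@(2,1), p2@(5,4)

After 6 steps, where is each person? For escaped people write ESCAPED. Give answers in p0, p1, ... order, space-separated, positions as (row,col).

Step 1: p0:(2,3)->(3,3) | p1:(2,1)->(3,1) | p2:(5,4)->(5,3)->EXIT
Step 2: p0:(3,3)->(4,3) | p1:(3,1)->(4,1) | p2:escaped
Step 3: p0:(4,3)->(5,3)->EXIT | p1:(4,1)->(5,1) | p2:escaped
Step 4: p0:escaped | p1:(5,1)->(5,2) | p2:escaped
Step 5: p0:escaped | p1:(5,2)->(5,3)->EXIT | p2:escaped

ESCAPED ESCAPED ESCAPED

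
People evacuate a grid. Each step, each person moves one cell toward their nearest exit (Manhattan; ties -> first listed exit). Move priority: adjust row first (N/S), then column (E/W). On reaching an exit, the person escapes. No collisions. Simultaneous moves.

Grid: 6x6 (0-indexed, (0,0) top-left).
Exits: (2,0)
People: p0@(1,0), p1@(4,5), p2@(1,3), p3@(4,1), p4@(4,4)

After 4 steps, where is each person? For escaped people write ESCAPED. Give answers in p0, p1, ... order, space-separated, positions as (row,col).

Step 1: p0:(1,0)->(2,0)->EXIT | p1:(4,5)->(3,5) | p2:(1,3)->(2,3) | p3:(4,1)->(3,1) | p4:(4,4)->(3,4)
Step 2: p0:escaped | p1:(3,5)->(2,5) | p2:(2,3)->(2,2) | p3:(3,1)->(2,1) | p4:(3,4)->(2,4)
Step 3: p0:escaped | p1:(2,5)->(2,4) | p2:(2,2)->(2,1) | p3:(2,1)->(2,0)->EXIT | p4:(2,4)->(2,3)
Step 4: p0:escaped | p1:(2,4)->(2,3) | p2:(2,1)->(2,0)->EXIT | p3:escaped | p4:(2,3)->(2,2)

ESCAPED (2,3) ESCAPED ESCAPED (2,2)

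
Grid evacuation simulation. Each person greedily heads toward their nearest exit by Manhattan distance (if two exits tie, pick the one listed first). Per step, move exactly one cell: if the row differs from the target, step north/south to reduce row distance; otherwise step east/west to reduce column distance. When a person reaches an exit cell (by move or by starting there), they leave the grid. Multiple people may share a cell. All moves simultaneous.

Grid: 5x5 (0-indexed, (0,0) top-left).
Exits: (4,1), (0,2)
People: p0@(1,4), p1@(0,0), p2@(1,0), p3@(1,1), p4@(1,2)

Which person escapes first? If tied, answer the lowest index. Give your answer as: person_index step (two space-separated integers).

Step 1: p0:(1,4)->(0,4) | p1:(0,0)->(0,1) | p2:(1,0)->(0,0) | p3:(1,1)->(0,1) | p4:(1,2)->(0,2)->EXIT
Step 2: p0:(0,4)->(0,3) | p1:(0,1)->(0,2)->EXIT | p2:(0,0)->(0,1) | p3:(0,1)->(0,2)->EXIT | p4:escaped
Step 3: p0:(0,3)->(0,2)->EXIT | p1:escaped | p2:(0,1)->(0,2)->EXIT | p3:escaped | p4:escaped
Exit steps: [3, 2, 3, 2, 1]
First to escape: p4 at step 1

Answer: 4 1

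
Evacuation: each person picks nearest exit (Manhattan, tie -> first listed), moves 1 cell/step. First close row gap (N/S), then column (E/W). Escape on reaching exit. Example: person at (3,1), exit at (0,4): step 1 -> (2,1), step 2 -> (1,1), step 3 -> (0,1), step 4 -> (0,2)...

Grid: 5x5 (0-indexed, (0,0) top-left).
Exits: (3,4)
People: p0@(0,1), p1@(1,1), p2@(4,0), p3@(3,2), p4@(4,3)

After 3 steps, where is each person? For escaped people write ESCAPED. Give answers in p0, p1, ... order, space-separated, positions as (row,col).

Step 1: p0:(0,1)->(1,1) | p1:(1,1)->(2,1) | p2:(4,0)->(3,0) | p3:(3,2)->(3,3) | p4:(4,3)->(3,3)
Step 2: p0:(1,1)->(2,1) | p1:(2,1)->(3,1) | p2:(3,0)->(3,1) | p3:(3,3)->(3,4)->EXIT | p4:(3,3)->(3,4)->EXIT
Step 3: p0:(2,1)->(3,1) | p1:(3,1)->(3,2) | p2:(3,1)->(3,2) | p3:escaped | p4:escaped

(3,1) (3,2) (3,2) ESCAPED ESCAPED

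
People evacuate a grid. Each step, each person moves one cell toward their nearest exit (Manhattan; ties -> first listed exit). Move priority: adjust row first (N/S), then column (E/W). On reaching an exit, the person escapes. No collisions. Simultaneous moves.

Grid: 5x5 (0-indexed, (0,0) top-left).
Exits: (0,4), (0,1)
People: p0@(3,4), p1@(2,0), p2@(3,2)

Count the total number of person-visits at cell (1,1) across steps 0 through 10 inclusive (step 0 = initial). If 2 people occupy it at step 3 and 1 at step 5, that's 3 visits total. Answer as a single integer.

Step 0: p0@(3,4) p1@(2,0) p2@(3,2) -> at (1,1): 0 [-], cum=0
Step 1: p0@(2,4) p1@(1,0) p2@(2,2) -> at (1,1): 0 [-], cum=0
Step 2: p0@(1,4) p1@(0,0) p2@(1,2) -> at (1,1): 0 [-], cum=0
Step 3: p0@ESC p1@ESC p2@(0,2) -> at (1,1): 0 [-], cum=0
Step 4: p0@ESC p1@ESC p2@ESC -> at (1,1): 0 [-], cum=0
Total visits = 0

Answer: 0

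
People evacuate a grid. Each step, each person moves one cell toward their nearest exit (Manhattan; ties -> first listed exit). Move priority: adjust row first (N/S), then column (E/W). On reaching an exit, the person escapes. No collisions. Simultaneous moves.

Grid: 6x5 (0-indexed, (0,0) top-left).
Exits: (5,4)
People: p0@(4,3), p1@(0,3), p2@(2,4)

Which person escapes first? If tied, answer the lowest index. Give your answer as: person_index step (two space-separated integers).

Step 1: p0:(4,3)->(5,3) | p1:(0,3)->(1,3) | p2:(2,4)->(3,4)
Step 2: p0:(5,3)->(5,4)->EXIT | p1:(1,3)->(2,3) | p2:(3,4)->(4,4)
Step 3: p0:escaped | p1:(2,3)->(3,3) | p2:(4,4)->(5,4)->EXIT
Step 4: p0:escaped | p1:(3,3)->(4,3) | p2:escaped
Step 5: p0:escaped | p1:(4,3)->(5,3) | p2:escaped
Step 6: p0:escaped | p1:(5,3)->(5,4)->EXIT | p2:escaped
Exit steps: [2, 6, 3]
First to escape: p0 at step 2

Answer: 0 2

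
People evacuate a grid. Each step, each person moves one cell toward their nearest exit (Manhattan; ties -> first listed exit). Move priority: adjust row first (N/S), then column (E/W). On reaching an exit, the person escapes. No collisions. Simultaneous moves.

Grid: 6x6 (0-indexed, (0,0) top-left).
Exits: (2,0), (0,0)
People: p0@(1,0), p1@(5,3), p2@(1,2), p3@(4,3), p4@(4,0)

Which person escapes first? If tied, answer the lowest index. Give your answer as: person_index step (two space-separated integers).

Step 1: p0:(1,0)->(2,0)->EXIT | p1:(5,3)->(4,3) | p2:(1,2)->(2,2) | p3:(4,3)->(3,3) | p4:(4,0)->(3,0)
Step 2: p0:escaped | p1:(4,3)->(3,3) | p2:(2,2)->(2,1) | p3:(3,3)->(2,3) | p4:(3,0)->(2,0)->EXIT
Step 3: p0:escaped | p1:(3,3)->(2,3) | p2:(2,1)->(2,0)->EXIT | p3:(2,3)->(2,2) | p4:escaped
Step 4: p0:escaped | p1:(2,3)->(2,2) | p2:escaped | p3:(2,2)->(2,1) | p4:escaped
Step 5: p0:escaped | p1:(2,2)->(2,1) | p2:escaped | p3:(2,1)->(2,0)->EXIT | p4:escaped
Step 6: p0:escaped | p1:(2,1)->(2,0)->EXIT | p2:escaped | p3:escaped | p4:escaped
Exit steps: [1, 6, 3, 5, 2]
First to escape: p0 at step 1

Answer: 0 1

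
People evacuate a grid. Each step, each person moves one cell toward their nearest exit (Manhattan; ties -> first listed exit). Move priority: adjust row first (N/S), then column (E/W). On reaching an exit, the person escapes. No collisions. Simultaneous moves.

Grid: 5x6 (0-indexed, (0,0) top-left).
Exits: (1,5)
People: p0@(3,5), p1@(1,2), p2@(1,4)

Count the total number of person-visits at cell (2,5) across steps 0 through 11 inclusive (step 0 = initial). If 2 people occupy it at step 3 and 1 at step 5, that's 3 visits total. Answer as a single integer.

Step 0: p0@(3,5) p1@(1,2) p2@(1,4) -> at (2,5): 0 [-], cum=0
Step 1: p0@(2,5) p1@(1,3) p2@ESC -> at (2,5): 1 [p0], cum=1
Step 2: p0@ESC p1@(1,4) p2@ESC -> at (2,5): 0 [-], cum=1
Step 3: p0@ESC p1@ESC p2@ESC -> at (2,5): 0 [-], cum=1
Total visits = 1

Answer: 1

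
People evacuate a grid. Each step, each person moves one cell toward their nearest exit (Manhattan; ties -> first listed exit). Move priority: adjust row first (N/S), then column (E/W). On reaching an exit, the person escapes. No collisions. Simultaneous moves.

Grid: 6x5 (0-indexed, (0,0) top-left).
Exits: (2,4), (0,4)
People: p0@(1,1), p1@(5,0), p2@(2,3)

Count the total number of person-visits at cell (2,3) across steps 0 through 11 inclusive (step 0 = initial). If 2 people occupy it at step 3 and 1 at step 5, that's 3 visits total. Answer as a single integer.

Answer: 3

Derivation:
Step 0: p0@(1,1) p1@(5,0) p2@(2,3) -> at (2,3): 1 [p2], cum=1
Step 1: p0@(2,1) p1@(4,0) p2@ESC -> at (2,3): 0 [-], cum=1
Step 2: p0@(2,2) p1@(3,0) p2@ESC -> at (2,3): 0 [-], cum=1
Step 3: p0@(2,3) p1@(2,0) p2@ESC -> at (2,3): 1 [p0], cum=2
Step 4: p0@ESC p1@(2,1) p2@ESC -> at (2,3): 0 [-], cum=2
Step 5: p0@ESC p1@(2,2) p2@ESC -> at (2,3): 0 [-], cum=2
Step 6: p0@ESC p1@(2,3) p2@ESC -> at (2,3): 1 [p1], cum=3
Step 7: p0@ESC p1@ESC p2@ESC -> at (2,3): 0 [-], cum=3
Total visits = 3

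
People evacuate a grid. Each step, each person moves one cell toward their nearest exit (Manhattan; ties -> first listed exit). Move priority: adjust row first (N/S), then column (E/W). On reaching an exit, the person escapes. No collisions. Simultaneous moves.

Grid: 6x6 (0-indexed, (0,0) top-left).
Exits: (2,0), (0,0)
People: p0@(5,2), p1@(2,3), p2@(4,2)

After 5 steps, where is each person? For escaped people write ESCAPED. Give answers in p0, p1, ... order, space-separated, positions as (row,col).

Step 1: p0:(5,2)->(4,2) | p1:(2,3)->(2,2) | p2:(4,2)->(3,2)
Step 2: p0:(4,2)->(3,2) | p1:(2,2)->(2,1) | p2:(3,2)->(2,2)
Step 3: p0:(3,2)->(2,2) | p1:(2,1)->(2,0)->EXIT | p2:(2,2)->(2,1)
Step 4: p0:(2,2)->(2,1) | p1:escaped | p2:(2,1)->(2,0)->EXIT
Step 5: p0:(2,1)->(2,0)->EXIT | p1:escaped | p2:escaped

ESCAPED ESCAPED ESCAPED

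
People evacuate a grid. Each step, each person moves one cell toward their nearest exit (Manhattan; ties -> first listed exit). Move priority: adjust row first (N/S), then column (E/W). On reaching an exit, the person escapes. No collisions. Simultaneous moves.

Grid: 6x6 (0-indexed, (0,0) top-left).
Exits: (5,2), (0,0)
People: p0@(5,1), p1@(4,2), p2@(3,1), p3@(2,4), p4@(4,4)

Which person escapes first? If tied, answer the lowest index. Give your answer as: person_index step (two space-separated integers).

Answer: 0 1

Derivation:
Step 1: p0:(5,1)->(5,2)->EXIT | p1:(4,2)->(5,2)->EXIT | p2:(3,1)->(4,1) | p3:(2,4)->(3,4) | p4:(4,4)->(5,4)
Step 2: p0:escaped | p1:escaped | p2:(4,1)->(5,1) | p3:(3,4)->(4,4) | p4:(5,4)->(5,3)
Step 3: p0:escaped | p1:escaped | p2:(5,1)->(5,2)->EXIT | p3:(4,4)->(5,4) | p4:(5,3)->(5,2)->EXIT
Step 4: p0:escaped | p1:escaped | p2:escaped | p3:(5,4)->(5,3) | p4:escaped
Step 5: p0:escaped | p1:escaped | p2:escaped | p3:(5,3)->(5,2)->EXIT | p4:escaped
Exit steps: [1, 1, 3, 5, 3]
First to escape: p0 at step 1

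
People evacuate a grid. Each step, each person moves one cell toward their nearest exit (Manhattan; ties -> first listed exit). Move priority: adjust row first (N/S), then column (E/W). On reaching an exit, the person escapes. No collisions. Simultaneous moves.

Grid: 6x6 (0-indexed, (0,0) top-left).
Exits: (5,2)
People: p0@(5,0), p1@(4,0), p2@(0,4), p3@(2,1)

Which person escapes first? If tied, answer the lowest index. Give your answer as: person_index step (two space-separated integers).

Step 1: p0:(5,0)->(5,1) | p1:(4,0)->(5,0) | p2:(0,4)->(1,4) | p3:(2,1)->(3,1)
Step 2: p0:(5,1)->(5,2)->EXIT | p1:(5,0)->(5,1) | p2:(1,4)->(2,4) | p3:(3,1)->(4,1)
Step 3: p0:escaped | p1:(5,1)->(5,2)->EXIT | p2:(2,4)->(3,4) | p3:(4,1)->(5,1)
Step 4: p0:escaped | p1:escaped | p2:(3,4)->(4,4) | p3:(5,1)->(5,2)->EXIT
Step 5: p0:escaped | p1:escaped | p2:(4,4)->(5,4) | p3:escaped
Step 6: p0:escaped | p1:escaped | p2:(5,4)->(5,3) | p3:escaped
Step 7: p0:escaped | p1:escaped | p2:(5,3)->(5,2)->EXIT | p3:escaped
Exit steps: [2, 3, 7, 4]
First to escape: p0 at step 2

Answer: 0 2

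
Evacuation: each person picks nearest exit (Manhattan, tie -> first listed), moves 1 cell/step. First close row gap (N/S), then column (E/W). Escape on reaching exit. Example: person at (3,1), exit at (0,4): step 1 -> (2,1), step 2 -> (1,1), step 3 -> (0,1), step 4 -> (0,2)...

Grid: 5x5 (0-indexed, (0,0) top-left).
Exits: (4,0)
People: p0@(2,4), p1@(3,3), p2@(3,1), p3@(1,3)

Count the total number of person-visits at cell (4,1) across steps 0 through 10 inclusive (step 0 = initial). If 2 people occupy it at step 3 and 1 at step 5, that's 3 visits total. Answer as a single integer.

Step 0: p0@(2,4) p1@(3,3) p2@(3,1) p3@(1,3) -> at (4,1): 0 [-], cum=0
Step 1: p0@(3,4) p1@(4,3) p2@(4,1) p3@(2,3) -> at (4,1): 1 [p2], cum=1
Step 2: p0@(4,4) p1@(4,2) p2@ESC p3@(3,3) -> at (4,1): 0 [-], cum=1
Step 3: p0@(4,3) p1@(4,1) p2@ESC p3@(4,3) -> at (4,1): 1 [p1], cum=2
Step 4: p0@(4,2) p1@ESC p2@ESC p3@(4,2) -> at (4,1): 0 [-], cum=2
Step 5: p0@(4,1) p1@ESC p2@ESC p3@(4,1) -> at (4,1): 2 [p0,p3], cum=4
Step 6: p0@ESC p1@ESC p2@ESC p3@ESC -> at (4,1): 0 [-], cum=4
Total visits = 4

Answer: 4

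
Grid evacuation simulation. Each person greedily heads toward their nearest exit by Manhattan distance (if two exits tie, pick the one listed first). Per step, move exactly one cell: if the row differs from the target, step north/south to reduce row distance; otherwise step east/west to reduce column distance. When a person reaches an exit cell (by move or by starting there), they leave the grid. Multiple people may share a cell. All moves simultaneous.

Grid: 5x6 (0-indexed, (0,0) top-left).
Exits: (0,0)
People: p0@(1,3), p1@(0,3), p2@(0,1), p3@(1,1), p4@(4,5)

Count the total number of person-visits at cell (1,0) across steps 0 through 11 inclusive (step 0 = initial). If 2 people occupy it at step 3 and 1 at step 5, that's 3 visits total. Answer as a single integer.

Answer: 0

Derivation:
Step 0: p0@(1,3) p1@(0,3) p2@(0,1) p3@(1,1) p4@(4,5) -> at (1,0): 0 [-], cum=0
Step 1: p0@(0,3) p1@(0,2) p2@ESC p3@(0,1) p4@(3,5) -> at (1,0): 0 [-], cum=0
Step 2: p0@(0,2) p1@(0,1) p2@ESC p3@ESC p4@(2,5) -> at (1,0): 0 [-], cum=0
Step 3: p0@(0,1) p1@ESC p2@ESC p3@ESC p4@(1,5) -> at (1,0): 0 [-], cum=0
Step 4: p0@ESC p1@ESC p2@ESC p3@ESC p4@(0,5) -> at (1,0): 0 [-], cum=0
Step 5: p0@ESC p1@ESC p2@ESC p3@ESC p4@(0,4) -> at (1,0): 0 [-], cum=0
Step 6: p0@ESC p1@ESC p2@ESC p3@ESC p4@(0,3) -> at (1,0): 0 [-], cum=0
Step 7: p0@ESC p1@ESC p2@ESC p3@ESC p4@(0,2) -> at (1,0): 0 [-], cum=0
Step 8: p0@ESC p1@ESC p2@ESC p3@ESC p4@(0,1) -> at (1,0): 0 [-], cum=0
Step 9: p0@ESC p1@ESC p2@ESC p3@ESC p4@ESC -> at (1,0): 0 [-], cum=0
Total visits = 0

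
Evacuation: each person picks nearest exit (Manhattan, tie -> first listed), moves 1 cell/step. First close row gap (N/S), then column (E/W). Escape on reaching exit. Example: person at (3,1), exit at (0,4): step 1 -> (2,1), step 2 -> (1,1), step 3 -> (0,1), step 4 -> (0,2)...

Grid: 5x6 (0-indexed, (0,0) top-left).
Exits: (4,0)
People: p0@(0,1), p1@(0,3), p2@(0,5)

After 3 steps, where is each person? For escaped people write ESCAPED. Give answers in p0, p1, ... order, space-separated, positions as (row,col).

Step 1: p0:(0,1)->(1,1) | p1:(0,3)->(1,3) | p2:(0,5)->(1,5)
Step 2: p0:(1,1)->(2,1) | p1:(1,3)->(2,3) | p2:(1,5)->(2,5)
Step 3: p0:(2,1)->(3,1) | p1:(2,3)->(3,3) | p2:(2,5)->(3,5)

(3,1) (3,3) (3,5)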